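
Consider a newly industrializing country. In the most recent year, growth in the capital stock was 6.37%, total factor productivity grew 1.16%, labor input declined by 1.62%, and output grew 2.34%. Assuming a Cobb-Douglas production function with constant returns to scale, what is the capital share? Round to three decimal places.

The capital share is 0.350.

gY = gA + α·gK + (1−α)·gL, so gY − gA − gL = α(gK − gL).
2.34 − 1.16 + 1.62 = α × (6.37 − (-1.62)).
2.8 = 7.99 α, so α = 0.35044.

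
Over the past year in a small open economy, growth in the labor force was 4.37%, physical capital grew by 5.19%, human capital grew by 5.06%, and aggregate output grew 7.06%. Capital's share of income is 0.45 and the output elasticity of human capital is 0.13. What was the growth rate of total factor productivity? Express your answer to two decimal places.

Labor's share = 1 − 0.45 − 0.13 = 0.42.
Physical capital: 0.45 × 5.19 = 2.3355 pp.
Human capital: 0.13 × 5.06 = 0.6578 pp.
The labor force: 0.42 × 4.37 = 1.8354 pp.
TFP growth = 7.06 − 4.8287 = 2.2313%.

Total factor productivity growth was 2.23%.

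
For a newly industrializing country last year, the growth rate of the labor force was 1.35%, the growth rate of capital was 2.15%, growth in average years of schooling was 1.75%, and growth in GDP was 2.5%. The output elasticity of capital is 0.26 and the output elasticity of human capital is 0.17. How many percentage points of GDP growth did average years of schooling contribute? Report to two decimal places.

Contribution = share × growth = 0.17 × 1.75 = 0.2975 pp.

0.30 percentage points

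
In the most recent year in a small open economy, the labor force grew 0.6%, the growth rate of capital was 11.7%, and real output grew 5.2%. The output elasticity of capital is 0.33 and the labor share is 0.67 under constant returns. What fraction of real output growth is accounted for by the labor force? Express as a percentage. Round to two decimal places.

The labor force accounted for 7.73% of growth.

Labor's share = 1 − 0.33 = 0.67.
The labor force contributed 0.67 × 0.6 = 0.402 pp.
Share of growth = 0.402 / 5.2 × 100 = 7.7308%.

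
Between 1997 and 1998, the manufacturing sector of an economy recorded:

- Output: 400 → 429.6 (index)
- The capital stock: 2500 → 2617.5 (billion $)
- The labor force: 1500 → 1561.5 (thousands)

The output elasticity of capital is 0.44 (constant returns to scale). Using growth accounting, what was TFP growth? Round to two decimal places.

Output growth = (429.6 − 400) / 400 = 7.4%.
The capital stock growth = (2617.5 − 2500) / 2500 = 4.7%.
The labor force growth = (1561.5 − 1500) / 1500 = 4.1%.
Labor's share = 1 − 0.44 = 0.56.
The capital stock: 0.44 × 4.7 = 2.068 pp.
The labor force: 0.56 × 4.1 = 2.296 pp.
TFP growth = 7.4 − 4.364 = 3.036%.

3.04%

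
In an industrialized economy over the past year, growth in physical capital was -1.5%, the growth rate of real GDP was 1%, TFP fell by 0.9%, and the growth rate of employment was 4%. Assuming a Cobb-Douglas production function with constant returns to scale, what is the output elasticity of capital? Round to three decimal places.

gY = gA + α·gK + (1−α)·gL, so gY − gA − gL = α(gK − gL).
1 + 0.9 − 4 = α × (-1.5 − 4).
-2.1 = -5.5 α, so α = 0.38182.

α = 0.382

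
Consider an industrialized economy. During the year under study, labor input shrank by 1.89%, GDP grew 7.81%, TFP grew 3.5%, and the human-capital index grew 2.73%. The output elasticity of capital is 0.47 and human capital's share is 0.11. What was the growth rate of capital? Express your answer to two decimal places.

Capital grew 10.22%.

Labor's share = 1 − 0.47 − 0.11 = 0.42.
gY = gA + 0.11×2.73 + 0.42×(-1.89) + 0.47×g.
0.47×g = 7.81 − 3.5 + 0.4935 = 4.8035.
g = 4.8035 / 0.47 = 10.2202%.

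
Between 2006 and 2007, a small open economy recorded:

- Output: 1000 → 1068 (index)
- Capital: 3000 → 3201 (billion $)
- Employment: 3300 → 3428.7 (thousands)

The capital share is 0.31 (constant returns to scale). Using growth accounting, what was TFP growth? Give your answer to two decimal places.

Output growth = (1068 − 1000) / 1000 = 6.8%.
Capital growth = (3201 − 3000) / 3000 = 6.7%.
Employment growth = (3428.7 − 3300) / 3300 = 3.9%.
Labor's share = 1 − 0.31 = 0.69.
Capital: 0.31 × 6.7 = 2.077 pp.
Employment: 0.69 × 3.9 = 2.691 pp.
TFP growth = 6.8 − 4.768 = 2.032%.

2.03%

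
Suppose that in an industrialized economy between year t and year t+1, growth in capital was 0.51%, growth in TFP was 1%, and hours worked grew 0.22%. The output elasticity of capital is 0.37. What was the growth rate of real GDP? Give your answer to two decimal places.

Labor's share = 1 − 0.37 = 0.63.
Capital: 0.37 × 0.51 = 0.1887 pp.
Hours worked: 0.63 × 0.22 = 0.1386 pp.
Output growth = 1 + 0.3273 = 1.3273%.

Real GDP grew 1.33%.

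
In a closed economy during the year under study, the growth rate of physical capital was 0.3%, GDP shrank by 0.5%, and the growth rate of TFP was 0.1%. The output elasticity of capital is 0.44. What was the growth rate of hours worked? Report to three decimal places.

-1.307%

Labor's share = 1 − 0.44 = 0.56.
gY = gA + 0.44×0.3 + 0.56×g.
0.56×g = -0.5 − 0.1 − 0.132 = -0.732.
g = -0.732 / 0.56 = -1.30714%.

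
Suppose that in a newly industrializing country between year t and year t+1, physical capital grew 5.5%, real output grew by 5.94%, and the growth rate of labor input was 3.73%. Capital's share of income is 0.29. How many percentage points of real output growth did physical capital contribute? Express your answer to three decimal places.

1.595 percentage points

Contribution = share × growth = 0.29 × 5.5 = 1.595 pp.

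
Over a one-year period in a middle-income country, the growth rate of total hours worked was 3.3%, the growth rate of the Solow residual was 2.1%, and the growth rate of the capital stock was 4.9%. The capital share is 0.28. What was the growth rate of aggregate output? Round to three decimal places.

Labor's share = 1 − 0.28 = 0.72.
The capital stock: 0.28 × 4.9 = 1.372 pp.
Total hours worked: 0.72 × 3.3 = 2.376 pp.
Output growth = 2.1 + 3.748 = 5.848%.

5.848%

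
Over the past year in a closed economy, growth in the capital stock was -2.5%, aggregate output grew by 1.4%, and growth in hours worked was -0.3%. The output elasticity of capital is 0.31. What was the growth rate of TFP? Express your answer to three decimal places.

TFP grew 2.382%.

Labor's share = 1 − 0.31 = 0.69.
The capital stock: 0.31 × (-2.5) = -0.775 pp.
Hours worked: 0.69 × (-0.3) = -0.207 pp.
TFP growth = 1.4 + 0.982 = 2.382%.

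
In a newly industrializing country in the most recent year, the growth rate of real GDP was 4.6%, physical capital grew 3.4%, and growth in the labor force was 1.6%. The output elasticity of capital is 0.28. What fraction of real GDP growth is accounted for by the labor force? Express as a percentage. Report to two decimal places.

The labor force accounted for 25.04% of growth.

Labor's share = 1 − 0.28 = 0.72.
The labor force contributed 0.72 × 1.6 = 1.152 pp.
Share of growth = 1.152 / 4.6 × 100 = 25.0435%.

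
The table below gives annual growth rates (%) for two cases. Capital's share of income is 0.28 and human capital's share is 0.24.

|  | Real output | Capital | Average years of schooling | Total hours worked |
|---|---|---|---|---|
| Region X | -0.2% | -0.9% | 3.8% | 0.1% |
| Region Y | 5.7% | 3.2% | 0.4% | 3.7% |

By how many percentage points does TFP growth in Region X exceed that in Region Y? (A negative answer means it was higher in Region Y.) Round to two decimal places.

-3.84 percentage points

Labor's share = 1 − 0.28 − 0.24 = 0.48.
Region X: TFP = -0.2 + 0.252 − 0.912 − 0.048 = -0.908%.
Region Y: TFP = 5.7 − 0.896 − 0.096 − 1.776 = 2.932%.
Difference = -0.908 − (2.932) = -3.84 pp.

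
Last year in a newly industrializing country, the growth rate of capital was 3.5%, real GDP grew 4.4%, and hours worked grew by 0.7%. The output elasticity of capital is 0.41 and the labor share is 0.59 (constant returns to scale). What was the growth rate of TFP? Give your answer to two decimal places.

Labor's share = 1 − 0.41 = 0.59.
Capital: 0.41 × 3.5 = 1.435 pp.
Hours worked: 0.59 × 0.7 = 0.413 pp.
TFP growth = 4.4 − 1.848 = 2.552%.

2.55%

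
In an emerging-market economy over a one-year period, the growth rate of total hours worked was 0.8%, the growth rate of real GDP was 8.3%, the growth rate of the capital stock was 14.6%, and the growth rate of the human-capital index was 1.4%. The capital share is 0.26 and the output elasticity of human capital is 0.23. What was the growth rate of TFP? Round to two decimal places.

Labor's share = 1 − 0.26 − 0.23 = 0.51.
The capital stock: 0.26 × 14.6 = 3.796 pp.
The human-capital index: 0.23 × 1.4 = 0.322 pp.
Total hours worked: 0.51 × 0.8 = 0.408 pp.
TFP growth = 8.3 − 4.526 = 3.774%.

3.77%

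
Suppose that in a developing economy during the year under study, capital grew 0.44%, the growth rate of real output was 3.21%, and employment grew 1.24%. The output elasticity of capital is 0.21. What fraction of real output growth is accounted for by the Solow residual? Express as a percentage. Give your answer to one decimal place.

66.6%

Labor's share = 1 − 0.21 = 0.79.
Capital: 0.21 × 0.44 = 0.0924 pp.
Employment: 0.79 × 1.24 = 0.9796 pp.
TFP growth = 3.21 − 1.072 = 2.138%.
TFP share of growth = 2.138 / 3.21 × 100 = 66.604%.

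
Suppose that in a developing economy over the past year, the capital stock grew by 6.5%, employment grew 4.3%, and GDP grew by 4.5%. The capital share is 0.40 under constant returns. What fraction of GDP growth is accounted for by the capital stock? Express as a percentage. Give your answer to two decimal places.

The capital stock contributed 0.4 × 6.5 = 2.6 pp.
Share of growth = 2.6 / 4.5 × 100 = 57.7778%.

The capital stock accounted for 57.78% of growth.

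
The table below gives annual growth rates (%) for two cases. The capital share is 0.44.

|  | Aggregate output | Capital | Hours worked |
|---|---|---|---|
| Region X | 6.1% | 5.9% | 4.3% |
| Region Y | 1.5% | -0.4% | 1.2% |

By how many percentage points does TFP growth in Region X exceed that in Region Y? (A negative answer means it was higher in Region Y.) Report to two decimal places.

0.09 percentage points

Labor's share = 1 − 0.44 = 0.56.
Region X: TFP = 6.1 − 2.596 − 2.408 = 1.096%.
Region Y: TFP = 1.5 + 0.176 − 0.672 = 1.004%.
Difference = 1.096 − (1.004) = 0.092 pp.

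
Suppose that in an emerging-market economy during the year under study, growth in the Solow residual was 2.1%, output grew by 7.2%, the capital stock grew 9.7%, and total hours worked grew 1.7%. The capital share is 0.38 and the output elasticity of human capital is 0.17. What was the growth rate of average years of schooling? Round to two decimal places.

Average years of schooling grew 3.82%.

Labor's share = 1 − 0.38 − 0.17 = 0.45.
gY = gA + 0.38×9.7 + 0.45×1.7 + 0.17×g.
0.17×g = 7.2 − 2.1 − 4.451 = 0.649.
g = 0.649 / 0.17 = 3.8176%.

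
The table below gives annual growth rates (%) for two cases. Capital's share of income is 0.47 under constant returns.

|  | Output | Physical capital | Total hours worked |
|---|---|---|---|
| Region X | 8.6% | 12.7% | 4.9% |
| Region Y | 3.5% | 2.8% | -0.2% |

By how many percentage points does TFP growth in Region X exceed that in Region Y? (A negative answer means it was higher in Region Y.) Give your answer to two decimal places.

-2.26 percentage points

Labor's share = 1 − 0.47 = 0.53.
Region X: TFP = 8.6 − 5.969 − 2.597 = 0.034%.
Region Y: TFP = 3.5 − 1.316 + 0.106 = 2.29%.
Difference = 0.034 − (2.29) = -2.256 pp.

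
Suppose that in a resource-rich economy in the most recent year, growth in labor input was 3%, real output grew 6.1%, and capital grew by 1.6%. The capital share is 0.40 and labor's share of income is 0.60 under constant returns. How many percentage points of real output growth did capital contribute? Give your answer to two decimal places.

Contribution = share × growth = 0.4 × 1.6 = 0.64 pp.

0.64 pp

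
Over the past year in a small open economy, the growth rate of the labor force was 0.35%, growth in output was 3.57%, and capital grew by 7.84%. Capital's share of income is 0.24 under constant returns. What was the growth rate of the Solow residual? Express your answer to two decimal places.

The Solow residual growth was 1.42%.

Labor's share = 1 − 0.24 = 0.76.
Capital: 0.24 × 7.84 = 1.8816 pp.
The labor force: 0.76 × 0.35 = 0.266 pp.
TFP growth = 3.57 − 2.1476 = 1.4224%.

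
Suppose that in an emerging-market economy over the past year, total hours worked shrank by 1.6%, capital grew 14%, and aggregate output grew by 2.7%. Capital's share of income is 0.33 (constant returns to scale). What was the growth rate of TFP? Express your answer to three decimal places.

-0.848%

Labor's share = 1 − 0.33 = 0.67.
Capital: 0.33 × 14 = 4.62 pp.
Total hours worked: 0.67 × (-1.6) = -1.072 pp.
TFP growth = 2.7 − 3.548 = -0.848%.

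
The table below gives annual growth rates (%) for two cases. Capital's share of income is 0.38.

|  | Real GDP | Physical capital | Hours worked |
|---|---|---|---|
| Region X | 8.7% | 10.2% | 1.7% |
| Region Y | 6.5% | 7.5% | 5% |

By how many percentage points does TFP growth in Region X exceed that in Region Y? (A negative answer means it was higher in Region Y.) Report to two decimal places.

3.22 percentage points

Labor's share = 1 − 0.38 = 0.62.
Region X: TFP = 8.7 − 3.876 − 1.054 = 3.77%.
Region Y: TFP = 6.5 − 2.85 − 3.1 = 0.55%.
Difference = 3.77 − (0.55) = 3.22 pp.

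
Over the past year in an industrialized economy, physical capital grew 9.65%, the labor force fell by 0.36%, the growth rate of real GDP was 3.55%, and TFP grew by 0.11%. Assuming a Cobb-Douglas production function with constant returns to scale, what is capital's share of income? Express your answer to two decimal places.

α = 0.38

gY = gA + α·gK + (1−α)·gL, so gY − gA − gL = α(gK − gL).
3.55 − 0.11 + 0.36 = α × (9.65 − (-0.36)).
3.8 = 10.01 α, so α = 0.3796.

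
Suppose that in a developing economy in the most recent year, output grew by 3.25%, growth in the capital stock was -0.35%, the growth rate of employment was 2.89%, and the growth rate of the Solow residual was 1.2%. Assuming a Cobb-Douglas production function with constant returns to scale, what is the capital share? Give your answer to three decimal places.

gY = gA + α·gK + (1−α)·gL, so gY − gA − gL = α(gK − gL).
3.25 − 1.2 − 2.89 = α × (-0.35 − 2.89).
-0.84 = -3.24 α, so α = 0.25926.

0.259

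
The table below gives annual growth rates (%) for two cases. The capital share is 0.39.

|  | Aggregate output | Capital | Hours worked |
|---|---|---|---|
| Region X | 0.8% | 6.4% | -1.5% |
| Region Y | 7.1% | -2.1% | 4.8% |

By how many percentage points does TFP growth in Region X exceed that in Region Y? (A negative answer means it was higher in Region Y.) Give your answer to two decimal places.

-5.77 percentage points

Labor's share = 1 − 0.39 = 0.61.
Region X: TFP = 0.8 − 2.496 + 0.915 = -0.781%.
Region Y: TFP = 7.1 + 0.819 − 2.928 = 4.991%.
Difference = -0.781 − (4.991) = -5.772 pp.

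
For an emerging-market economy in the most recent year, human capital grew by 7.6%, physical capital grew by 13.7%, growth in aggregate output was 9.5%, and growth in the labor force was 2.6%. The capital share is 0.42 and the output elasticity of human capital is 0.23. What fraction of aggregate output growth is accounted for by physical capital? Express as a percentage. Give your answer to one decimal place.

Physical capital contributed 0.42 × 13.7 = 5.754 pp.
Share of growth = 5.754 / 9.5 × 100 = 60.568%.

60.6%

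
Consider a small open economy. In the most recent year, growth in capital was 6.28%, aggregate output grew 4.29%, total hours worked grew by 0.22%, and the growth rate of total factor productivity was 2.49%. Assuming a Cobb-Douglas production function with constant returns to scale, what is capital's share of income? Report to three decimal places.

α = 0.261

gY = gA + α·gK + (1−α)·gL, so gY − gA − gL = α(gK − gL).
4.29 − 2.49 − 0.22 = α × (6.28 − 0.22).
1.58 = 6.06 α, so α = 0.26073.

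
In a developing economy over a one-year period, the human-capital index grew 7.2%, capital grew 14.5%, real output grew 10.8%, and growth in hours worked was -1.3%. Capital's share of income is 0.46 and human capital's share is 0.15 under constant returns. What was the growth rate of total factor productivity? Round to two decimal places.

3.56%

Labor's share = 1 − 0.46 − 0.15 = 0.39.
Capital: 0.46 × 14.5 = 6.67 pp.
The human-capital index: 0.15 × 7.2 = 1.08 pp.
Hours worked: 0.39 × (-1.3) = -0.507 pp.
TFP growth = 10.8 − 7.243 = 3.557%.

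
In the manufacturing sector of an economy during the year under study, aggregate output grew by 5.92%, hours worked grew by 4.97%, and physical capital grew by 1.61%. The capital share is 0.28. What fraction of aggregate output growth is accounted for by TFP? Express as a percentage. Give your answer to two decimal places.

31.94%

Labor's share = 1 − 0.28 = 0.72.
Physical capital: 0.28 × 1.61 = 0.4508 pp.
Hours worked: 0.72 × 4.97 = 3.5784 pp.
TFP growth = 5.92 − 4.0292 = 1.8908%.
TFP share of growth = 1.8908 / 5.92 × 100 = 31.9392%.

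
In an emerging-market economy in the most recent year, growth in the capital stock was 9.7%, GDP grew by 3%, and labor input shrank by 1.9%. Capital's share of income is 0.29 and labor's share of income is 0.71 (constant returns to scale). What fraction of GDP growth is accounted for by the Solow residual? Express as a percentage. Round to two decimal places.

Labor's share = 1 − 0.29 = 0.71.
The capital stock: 0.29 × 9.7 = 2.813 pp.
Labor input: 0.71 × (-1.9) = -1.349 pp.
TFP growth = 3 − 1.464 = 1.536%.
TFP share of growth = 1.536 / 3 × 100 = 51.2%.

51.20%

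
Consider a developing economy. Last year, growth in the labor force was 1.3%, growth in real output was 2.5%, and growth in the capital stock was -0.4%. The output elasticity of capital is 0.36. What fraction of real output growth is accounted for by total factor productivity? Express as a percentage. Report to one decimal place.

Labor's share = 1 − 0.36 = 0.64.
The capital stock: 0.36 × (-0.4) = -0.144 pp.
The labor force: 0.64 × 1.3 = 0.832 pp.
TFP growth = 2.5 − 0.688 = 1.812%.
TFP share of growth = 1.812 / 2.5 × 100 = 72.48%.

72.5%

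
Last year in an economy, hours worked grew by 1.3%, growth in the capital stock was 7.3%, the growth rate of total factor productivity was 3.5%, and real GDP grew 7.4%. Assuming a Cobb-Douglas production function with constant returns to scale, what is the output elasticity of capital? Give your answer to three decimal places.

The output elasticity of capital is 0.433.

gY = gA + α·gK + (1−α)·gL, so gY − gA − gL = α(gK − gL).
7.4 − 3.5 − 1.3 = α × (7.3 − 1.3).
2.6 = 6 α, so α = 0.43333.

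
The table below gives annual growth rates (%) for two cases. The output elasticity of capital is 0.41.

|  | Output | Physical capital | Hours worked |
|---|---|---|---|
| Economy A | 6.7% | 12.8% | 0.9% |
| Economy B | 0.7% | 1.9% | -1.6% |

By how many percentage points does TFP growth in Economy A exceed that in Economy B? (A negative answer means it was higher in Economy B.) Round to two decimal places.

0.06 percentage points

Labor's share = 1 − 0.41 = 0.59.
Economy A: TFP = 6.7 − 5.248 − 0.531 = 0.921%.
Economy B: TFP = 0.7 − 0.779 + 0.944 = 0.865%.
Difference = 0.921 − (0.865) = 0.056 pp.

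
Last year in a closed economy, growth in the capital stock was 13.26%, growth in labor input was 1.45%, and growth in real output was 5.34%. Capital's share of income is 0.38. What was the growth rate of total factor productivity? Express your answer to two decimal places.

-0.60%

Labor's share = 1 − 0.38 = 0.62.
The capital stock: 0.38 × 13.26 = 5.0388 pp.
Labor input: 0.62 × 1.45 = 0.899 pp.
TFP growth = 5.34 − 5.9378 = -0.5978%.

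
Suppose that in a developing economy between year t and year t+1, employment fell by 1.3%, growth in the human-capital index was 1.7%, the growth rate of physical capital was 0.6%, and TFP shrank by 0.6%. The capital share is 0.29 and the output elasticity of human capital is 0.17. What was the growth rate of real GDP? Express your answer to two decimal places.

Labor's share = 1 − 0.29 − 0.17 = 0.54.
Physical capital: 0.29 × 0.6 = 0.174 pp.
The human-capital index: 0.17 × 1.7 = 0.289 pp.
Employment: 0.54 × (-1.3) = -0.702 pp.
Output growth = -0.6 + (-0.239) = -0.839%.

-0.84%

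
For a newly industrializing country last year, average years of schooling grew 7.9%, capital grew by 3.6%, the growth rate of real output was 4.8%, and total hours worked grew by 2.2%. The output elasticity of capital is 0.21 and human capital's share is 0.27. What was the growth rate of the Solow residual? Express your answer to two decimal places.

Labor's share = 1 − 0.21 − 0.27 = 0.52.
Capital: 0.21 × 3.6 = 0.756 pp.
Average years of schooling: 0.27 × 7.9 = 2.133 pp.
Total hours worked: 0.52 × 2.2 = 1.144 pp.
TFP growth = 4.8 − 4.033 = 0.767%.

0.77%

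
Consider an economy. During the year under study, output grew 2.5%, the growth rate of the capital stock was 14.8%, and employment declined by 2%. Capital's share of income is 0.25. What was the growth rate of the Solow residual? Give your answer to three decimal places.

Labor's share = 1 − 0.25 = 0.75.
The capital stock: 0.25 × 14.8 = 3.7 pp.
Employment: 0.75 × (-2) = -1.5 pp.
TFP growth = 2.5 − 2.2 = 0.3%.

The Solow residual grew 0.300%.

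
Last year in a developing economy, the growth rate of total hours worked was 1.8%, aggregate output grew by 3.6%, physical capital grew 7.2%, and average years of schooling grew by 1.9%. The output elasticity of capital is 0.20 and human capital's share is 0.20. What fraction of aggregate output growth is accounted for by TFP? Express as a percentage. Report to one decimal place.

Labor's share = 1 − 0.2 − 0.2 = 0.6.
Physical capital: 0.2 × 7.2 = 1.44 pp.
Average years of schooling: 0.2 × 1.9 = 0.38 pp.
Total hours worked: 0.6 × 1.8 = 1.08 pp.
TFP growth = 3.6 − 2.9 = 0.7%.
TFP share of growth = 0.7 / 3.6 × 100 = 19.444%.

TFP accounted for 19.4% of growth.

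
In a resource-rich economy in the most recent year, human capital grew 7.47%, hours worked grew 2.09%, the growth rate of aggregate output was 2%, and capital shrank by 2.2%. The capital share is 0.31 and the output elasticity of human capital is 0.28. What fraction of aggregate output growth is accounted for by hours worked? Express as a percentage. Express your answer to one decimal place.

Labor's share = 1 − 0.31 − 0.28 = 0.41.
Hours worked contributed 0.41 × 2.09 = 0.8569 pp.
Share of growth = 0.8569 / 2 × 100 = 42.845%.

Hours worked accounted for 42.8% of growth.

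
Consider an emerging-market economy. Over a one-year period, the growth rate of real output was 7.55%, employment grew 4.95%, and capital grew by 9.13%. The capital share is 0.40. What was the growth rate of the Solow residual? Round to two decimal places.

Labor's share = 1 − 0.4 = 0.6.
Capital: 0.4 × 9.13 = 3.652 pp.
Employment: 0.6 × 4.95 = 2.97 pp.
TFP growth = 7.55 − 6.622 = 0.928%.

The Solow residual grew 0.93%.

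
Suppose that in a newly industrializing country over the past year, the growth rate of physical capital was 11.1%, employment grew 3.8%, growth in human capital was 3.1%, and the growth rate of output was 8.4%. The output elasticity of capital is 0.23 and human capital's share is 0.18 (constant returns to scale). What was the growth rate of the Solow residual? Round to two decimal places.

Labor's share = 1 − 0.23 − 0.18 = 0.59.
Physical capital: 0.23 × 11.1 = 2.553 pp.
Human capital: 0.18 × 3.1 = 0.558 pp.
Employment: 0.59 × 3.8 = 2.242 pp.
TFP growth = 8.4 − 5.353 = 3.047%.

3.05%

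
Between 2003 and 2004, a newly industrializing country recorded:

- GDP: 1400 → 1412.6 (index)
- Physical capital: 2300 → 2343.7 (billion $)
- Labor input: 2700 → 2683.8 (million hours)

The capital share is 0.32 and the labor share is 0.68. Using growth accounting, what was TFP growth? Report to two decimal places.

0.70%

GDP growth = (1412.6 − 1400) / 1400 = 0.9%.
Physical capital growth = (2343.7 − 2300) / 2300 = 1.9%.
Labor input growth = (2683.8 − 2700) / 2700 = -0.6%.
Labor's share = 1 − 0.32 = 0.68.
Physical capital: 0.32 × 1.9 = 0.608 pp.
Labor input: 0.68 × (-0.6) = -0.408 pp.
TFP growth = 0.9 − 0.2 = 0.7%.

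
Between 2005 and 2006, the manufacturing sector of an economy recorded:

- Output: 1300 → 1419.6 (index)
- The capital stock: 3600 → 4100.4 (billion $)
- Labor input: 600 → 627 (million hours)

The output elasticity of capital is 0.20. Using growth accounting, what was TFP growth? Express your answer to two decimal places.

TFP growth was 2.82%.

Output growth = (1419.6 − 1300) / 1300 = 9.2%.
The capital stock growth = (4100.4 − 3600) / 3600 = 13.9%.
Labor input growth = (627 − 600) / 600 = 4.5%.
Labor's share = 1 − 0.2 = 0.8.
The capital stock: 0.2 × 13.9 = 2.78 pp.
Labor input: 0.8 × 4.5 = 3.6 pp.
TFP growth = 9.2 − 6.38 = 2.82%.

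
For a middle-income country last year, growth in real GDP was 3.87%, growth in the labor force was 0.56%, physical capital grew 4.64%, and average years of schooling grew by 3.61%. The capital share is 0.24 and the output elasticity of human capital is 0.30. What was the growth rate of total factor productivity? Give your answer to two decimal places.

Total factor productivity growth was 1.42%.

Labor's share = 1 − 0.24 − 0.3 = 0.46.
Physical capital: 0.24 × 4.64 = 1.1136 pp.
Average years of schooling: 0.3 × 3.61 = 1.083 pp.
The labor force: 0.46 × 0.56 = 0.2576 pp.
TFP growth = 3.87 − 2.4542 = 1.4158%.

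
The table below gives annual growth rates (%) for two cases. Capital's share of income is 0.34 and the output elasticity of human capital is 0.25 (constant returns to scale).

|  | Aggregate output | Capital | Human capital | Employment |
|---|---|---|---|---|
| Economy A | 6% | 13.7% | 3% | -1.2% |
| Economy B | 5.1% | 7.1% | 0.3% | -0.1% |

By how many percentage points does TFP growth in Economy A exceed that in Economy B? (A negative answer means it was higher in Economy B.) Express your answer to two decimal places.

Labor's share = 1 − 0.34 − 0.25 = 0.41.
Economy A: TFP = 6 − 4.658 − 0.75 + 0.492 = 1.084%.
Economy B: TFP = 5.1 − 2.414 − 0.075 + 0.041 = 2.652%.
Difference = 1.084 − (2.652) = -1.568 pp.

-1.57 percentage points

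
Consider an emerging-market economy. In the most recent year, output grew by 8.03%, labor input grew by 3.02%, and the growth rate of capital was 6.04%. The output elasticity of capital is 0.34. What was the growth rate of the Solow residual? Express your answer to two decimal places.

3.98%

Labor's share = 1 − 0.34 = 0.66.
Capital: 0.34 × 6.04 = 2.0536 pp.
Labor input: 0.66 × 3.02 = 1.9932 pp.
TFP growth = 8.03 − 4.0468 = 3.9832%.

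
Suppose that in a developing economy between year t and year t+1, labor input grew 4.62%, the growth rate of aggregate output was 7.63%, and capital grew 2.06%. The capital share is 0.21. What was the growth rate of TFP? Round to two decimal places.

3.55%

Labor's share = 1 − 0.21 = 0.79.
Capital: 0.21 × 2.06 = 0.4326 pp.
Labor input: 0.79 × 4.62 = 3.6498 pp.
TFP growth = 7.63 − 4.0824 = 3.5476%.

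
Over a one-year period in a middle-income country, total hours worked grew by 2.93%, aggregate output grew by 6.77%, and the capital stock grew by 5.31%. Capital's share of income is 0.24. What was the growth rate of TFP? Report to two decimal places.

Labor's share = 1 − 0.24 = 0.76.
The capital stock: 0.24 × 5.31 = 1.2744 pp.
Total hours worked: 0.76 × 2.93 = 2.2268 pp.
TFP growth = 6.77 − 3.5012 = 3.2688%.

3.27%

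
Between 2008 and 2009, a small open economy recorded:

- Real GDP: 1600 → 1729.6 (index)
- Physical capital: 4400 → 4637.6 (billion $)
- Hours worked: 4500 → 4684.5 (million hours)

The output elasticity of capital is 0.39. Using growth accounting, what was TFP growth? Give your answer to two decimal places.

TFP grew 3.49%.

Real GDP growth = (1729.6 − 1600) / 1600 = 8.1%.
Physical capital growth = (4637.6 − 4400) / 4400 = 5.4%.
Hours worked growth = (4684.5 − 4500) / 4500 = 4.1%.
Labor's share = 1 − 0.39 = 0.61.
Physical capital: 0.39 × 5.4 = 2.106 pp.
Hours worked: 0.61 × 4.1 = 2.501 pp.
TFP growth = 8.1 − 4.607 = 3.493%.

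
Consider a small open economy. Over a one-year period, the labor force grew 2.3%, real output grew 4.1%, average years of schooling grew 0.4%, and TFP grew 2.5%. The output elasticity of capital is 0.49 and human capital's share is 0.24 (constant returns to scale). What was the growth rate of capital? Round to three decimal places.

Labor's share = 1 − 0.49 − 0.24 = 0.27.
gY = gA + 0.24×0.4 + 0.27×2.3 + 0.49×g.
0.49×g = 4.1 − 2.5 − 0.717 = 0.883.
g = 0.883 / 0.49 = 1.80204%.

1.802%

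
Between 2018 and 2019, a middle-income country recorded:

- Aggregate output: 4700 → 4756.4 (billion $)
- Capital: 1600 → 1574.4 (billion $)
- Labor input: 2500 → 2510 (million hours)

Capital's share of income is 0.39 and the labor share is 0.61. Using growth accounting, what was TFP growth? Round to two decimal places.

Aggregate output growth = (4756.4 − 4700) / 4700 = 1.2%.
Capital growth = (1574.4 − 1600) / 1600 = -1.6%.
Labor input growth = (2510 − 2500) / 2500 = 0.4%.
Labor's share = 1 − 0.39 = 0.61.
Capital: 0.39 × (-1.6) = -0.624 pp.
Labor input: 0.61 × 0.4 = 0.244 pp.
TFP growth = 1.2 + 0.38 = 1.58%.

TFP growth was 1.58%.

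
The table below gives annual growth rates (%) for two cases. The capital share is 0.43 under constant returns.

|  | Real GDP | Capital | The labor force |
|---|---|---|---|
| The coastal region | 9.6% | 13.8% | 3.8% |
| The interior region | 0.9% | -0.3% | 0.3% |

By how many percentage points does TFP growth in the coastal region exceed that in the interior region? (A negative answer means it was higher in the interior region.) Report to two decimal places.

0.64 percentage points

Labor's share = 1 − 0.43 = 0.57.
The coastal region: TFP = 9.6 − 5.934 − 2.166 = 1.5%.
The interior region: TFP = 0.9 + 0.129 − 0.171 = 0.858%.
Difference = 1.5 − (0.858) = 0.642 pp.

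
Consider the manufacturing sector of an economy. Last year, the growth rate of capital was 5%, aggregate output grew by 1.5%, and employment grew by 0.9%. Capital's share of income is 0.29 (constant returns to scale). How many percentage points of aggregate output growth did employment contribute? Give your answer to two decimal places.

Labor's share = 1 − 0.29 = 0.71.
Contribution = share × growth = 0.71 × 0.9 = 0.639 pp.

0.64 percentage points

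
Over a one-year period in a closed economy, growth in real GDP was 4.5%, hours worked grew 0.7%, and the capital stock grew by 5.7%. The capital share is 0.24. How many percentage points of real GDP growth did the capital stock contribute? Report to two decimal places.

1.37

Contribution = share × growth = 0.24 × 5.7 = 1.368 pp.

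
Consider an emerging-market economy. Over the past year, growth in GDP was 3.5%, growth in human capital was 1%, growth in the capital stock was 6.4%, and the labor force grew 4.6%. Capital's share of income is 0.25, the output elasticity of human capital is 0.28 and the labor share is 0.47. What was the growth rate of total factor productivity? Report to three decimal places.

Labor's share = 1 − 0.25 − 0.28 = 0.47.
The capital stock: 0.25 × 6.4 = 1.6 pp.
Human capital: 0.28 × 1 = 0.28 pp.
The labor force: 0.47 × 4.6 = 2.162 pp.
TFP growth = 3.5 − 4.042 = -0.542%.

-0.542%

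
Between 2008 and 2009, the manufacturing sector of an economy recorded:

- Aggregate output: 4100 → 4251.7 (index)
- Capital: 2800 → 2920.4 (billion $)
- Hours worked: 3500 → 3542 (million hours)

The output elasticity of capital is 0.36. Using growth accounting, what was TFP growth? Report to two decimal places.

1.38%

Aggregate output growth = (4251.7 − 4100) / 4100 = 3.7%.
Capital growth = (2920.4 − 2800) / 2800 = 4.3%.
Hours worked growth = (3542 − 3500) / 3500 = 1.2%.
Labor's share = 1 − 0.36 = 0.64.
Capital: 0.36 × 4.3 = 1.548 pp.
Hours worked: 0.64 × 1.2 = 0.768 pp.
TFP growth = 3.7 − 2.316 = 1.384%.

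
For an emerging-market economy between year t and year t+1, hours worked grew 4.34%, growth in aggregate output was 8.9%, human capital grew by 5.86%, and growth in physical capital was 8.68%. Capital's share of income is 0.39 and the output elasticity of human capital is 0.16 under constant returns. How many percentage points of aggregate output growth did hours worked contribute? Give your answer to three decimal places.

1.953

Labor's share = 1 − 0.39 − 0.16 = 0.45.
Contribution = share × growth = 0.45 × 4.34 = 1.953 pp.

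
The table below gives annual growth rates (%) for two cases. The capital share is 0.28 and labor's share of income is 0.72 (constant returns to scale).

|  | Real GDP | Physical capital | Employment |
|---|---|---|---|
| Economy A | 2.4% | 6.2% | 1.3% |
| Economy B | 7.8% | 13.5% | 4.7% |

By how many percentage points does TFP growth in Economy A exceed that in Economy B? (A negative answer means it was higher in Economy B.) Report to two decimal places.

-0.91 percentage points

Labor's share = 1 − 0.28 = 0.72.
Economy A: TFP = 2.4 − 1.736 − 0.936 = -0.272%.
Economy B: TFP = 7.8 − 3.78 − 3.384 = 0.636%.
Difference = -0.272 − (0.636) = -0.908 pp.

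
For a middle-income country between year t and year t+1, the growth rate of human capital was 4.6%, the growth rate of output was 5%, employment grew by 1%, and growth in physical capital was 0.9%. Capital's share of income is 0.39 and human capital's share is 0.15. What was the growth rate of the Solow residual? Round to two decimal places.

Labor's share = 1 − 0.39 − 0.15 = 0.46.
Physical capital: 0.39 × 0.9 = 0.351 pp.
Human capital: 0.15 × 4.6 = 0.69 pp.
Employment: 0.46 × 1 = 0.46 pp.
TFP growth = 5 − 1.501 = 3.499%.

The Solow residual grew 3.50%.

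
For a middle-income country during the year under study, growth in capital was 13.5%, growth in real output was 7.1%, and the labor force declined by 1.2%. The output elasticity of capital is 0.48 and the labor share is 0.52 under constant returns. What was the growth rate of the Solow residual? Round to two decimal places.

Labor's share = 1 − 0.48 = 0.52.
Capital: 0.48 × 13.5 = 6.48 pp.
The labor force: 0.52 × (-1.2) = -0.624 pp.
TFP growth = 7.1 − 5.856 = 1.244%.

The Solow residual growth was 1.24%.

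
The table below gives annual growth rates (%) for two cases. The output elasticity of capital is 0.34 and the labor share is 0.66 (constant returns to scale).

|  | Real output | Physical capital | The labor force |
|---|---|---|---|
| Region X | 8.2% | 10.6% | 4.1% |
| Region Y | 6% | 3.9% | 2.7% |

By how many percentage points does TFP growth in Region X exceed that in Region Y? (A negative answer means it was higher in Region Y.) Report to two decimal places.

-1.00 percentage points

Labor's share = 1 − 0.34 = 0.66.
Region X: TFP = 8.2 − 3.604 − 2.706 = 1.89%.
Region Y: TFP = 6 − 1.326 − 1.782 = 2.892%.
Difference = 1.89 − (2.892) = -1.002 pp.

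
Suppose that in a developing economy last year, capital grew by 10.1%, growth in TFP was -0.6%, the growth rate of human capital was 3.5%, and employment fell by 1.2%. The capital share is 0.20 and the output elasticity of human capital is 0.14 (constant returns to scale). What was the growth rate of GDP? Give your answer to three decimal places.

Labor's share = 1 − 0.2 − 0.14 = 0.66.
Capital: 0.2 × 10.1 = 2.02 pp.
Human capital: 0.14 × 3.5 = 0.49 pp.
Employment: 0.66 × (-1.2) = -0.792 pp.
Output growth = -0.6 + 1.718 = 1.118%.

1.118%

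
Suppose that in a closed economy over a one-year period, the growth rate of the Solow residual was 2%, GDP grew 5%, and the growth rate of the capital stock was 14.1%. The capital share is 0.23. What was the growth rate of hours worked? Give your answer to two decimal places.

Labor's share = 1 − 0.23 = 0.77.
gY = gA + 0.23×14.1 + 0.77×g.
0.77×g = 5 − 2 − 3.243 = -0.243.
g = -0.243 / 0.77 = -0.3156%.

-0.32%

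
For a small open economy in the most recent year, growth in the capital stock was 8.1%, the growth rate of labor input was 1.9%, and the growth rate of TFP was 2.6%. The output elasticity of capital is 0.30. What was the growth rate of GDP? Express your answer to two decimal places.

Labor's share = 1 − 0.3 = 0.7.
The capital stock: 0.3 × 8.1 = 2.43 pp.
Labor input: 0.7 × 1.9 = 1.33 pp.
Output growth = 2.6 + 3.76 = 6.36%.

GDP grew 6.36%.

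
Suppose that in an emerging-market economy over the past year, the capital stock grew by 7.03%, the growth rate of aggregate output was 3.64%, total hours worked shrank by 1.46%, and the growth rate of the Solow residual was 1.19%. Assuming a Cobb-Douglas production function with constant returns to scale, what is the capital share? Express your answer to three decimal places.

gY = gA + α·gK + (1−α)·gL, so gY − gA − gL = α(gK − gL).
3.64 − 1.19 + 1.46 = α × (7.03 − (-1.46)).
3.91 = 8.49 α, so α = 0.46054.

α = 0.461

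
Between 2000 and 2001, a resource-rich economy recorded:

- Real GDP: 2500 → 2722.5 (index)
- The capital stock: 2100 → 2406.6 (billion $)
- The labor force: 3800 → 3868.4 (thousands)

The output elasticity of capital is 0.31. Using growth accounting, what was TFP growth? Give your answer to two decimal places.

3.13%

Real GDP growth = (2722.5 − 2500) / 2500 = 8.9%.
The capital stock growth = (2406.6 − 2100) / 2100 = 14.6%.
The labor force growth = (3868.4 − 3800) / 3800 = 1.8%.
Labor's share = 1 − 0.31 = 0.69.
The capital stock: 0.31 × 14.6 = 4.526 pp.
The labor force: 0.69 × 1.8 = 1.242 pp.
TFP growth = 8.9 − 5.768 = 3.132%.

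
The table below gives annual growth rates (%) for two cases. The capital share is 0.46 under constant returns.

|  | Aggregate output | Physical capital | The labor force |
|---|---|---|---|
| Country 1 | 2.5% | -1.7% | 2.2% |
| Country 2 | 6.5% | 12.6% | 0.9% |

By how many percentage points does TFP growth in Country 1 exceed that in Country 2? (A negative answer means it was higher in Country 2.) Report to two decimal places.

1.88 percentage points

Labor's share = 1 − 0.46 = 0.54.
Country 1: TFP = 2.5 + 0.782 − 1.188 = 2.094%.
Country 2: TFP = 6.5 − 5.796 − 0.486 = 0.218%.
Difference = 2.094 − (0.218) = 1.876 pp.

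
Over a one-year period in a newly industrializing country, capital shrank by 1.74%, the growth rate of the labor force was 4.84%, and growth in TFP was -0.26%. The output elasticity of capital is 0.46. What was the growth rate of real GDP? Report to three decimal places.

1.553%

Labor's share = 1 − 0.46 = 0.54.
Capital: 0.46 × (-1.74) = -0.8004 pp.
The labor force: 0.54 × 4.84 = 2.6136 pp.
Output growth = -0.26 + 1.8132 = 1.5532%.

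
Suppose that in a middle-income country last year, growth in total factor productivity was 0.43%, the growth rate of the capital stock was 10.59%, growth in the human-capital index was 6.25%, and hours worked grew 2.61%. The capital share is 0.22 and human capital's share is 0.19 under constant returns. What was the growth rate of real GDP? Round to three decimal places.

Real GDP grew 5.487%.

Labor's share = 1 − 0.22 − 0.19 = 0.59.
The capital stock: 0.22 × 10.59 = 2.3298 pp.
The human-capital index: 0.19 × 6.25 = 1.1875 pp.
Hours worked: 0.59 × 2.61 = 1.5399 pp.
Output growth = 0.43 + 5.0572 = 5.4872%.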